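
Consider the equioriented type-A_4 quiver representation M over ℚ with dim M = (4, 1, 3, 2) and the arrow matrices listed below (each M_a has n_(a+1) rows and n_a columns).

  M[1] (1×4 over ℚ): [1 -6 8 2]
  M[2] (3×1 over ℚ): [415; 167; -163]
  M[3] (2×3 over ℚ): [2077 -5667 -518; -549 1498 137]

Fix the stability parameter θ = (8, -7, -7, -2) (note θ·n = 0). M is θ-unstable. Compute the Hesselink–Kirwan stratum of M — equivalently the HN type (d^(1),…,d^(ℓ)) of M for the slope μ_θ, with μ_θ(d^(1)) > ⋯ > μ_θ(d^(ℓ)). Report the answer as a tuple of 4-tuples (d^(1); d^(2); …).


Via rank(M_{q-1}∘⋯∘M_p): M ≅ I[1,1]^3, I[1,3], I[3,4]^2.
μ_θ-semistable layers: μ^(1)=8; μ^(2)=-2; μ^(3)=-7

((3, 0, 0, 0); (1, 1, 1, 2); (0, 0, 2, 0))


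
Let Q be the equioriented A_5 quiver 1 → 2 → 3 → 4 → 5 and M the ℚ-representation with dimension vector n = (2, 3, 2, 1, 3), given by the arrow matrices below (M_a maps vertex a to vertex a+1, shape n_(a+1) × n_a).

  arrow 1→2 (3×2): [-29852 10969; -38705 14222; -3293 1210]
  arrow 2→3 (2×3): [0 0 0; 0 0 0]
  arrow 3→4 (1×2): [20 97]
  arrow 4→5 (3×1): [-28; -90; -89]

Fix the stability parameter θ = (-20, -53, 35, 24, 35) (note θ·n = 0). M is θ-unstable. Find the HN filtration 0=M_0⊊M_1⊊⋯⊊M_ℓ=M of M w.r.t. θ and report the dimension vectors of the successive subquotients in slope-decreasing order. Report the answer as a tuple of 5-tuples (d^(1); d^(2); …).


Barcode: M ≅ I[1,2]^2, I[2,2], I[3,3], I[3,5], I[5,5]^2. HN layers by μ_θ (4 steps, strictly decreasing):
  μ^(1)=35; μ^(2)=59/2; μ^(3)=-73/2; μ^(4)=-53

((0, 0, 1, 0, 3); (0, 0, 1, 1, 0); (2, 2, 0, 0, 0); (0, 1, 0, 0, 0))


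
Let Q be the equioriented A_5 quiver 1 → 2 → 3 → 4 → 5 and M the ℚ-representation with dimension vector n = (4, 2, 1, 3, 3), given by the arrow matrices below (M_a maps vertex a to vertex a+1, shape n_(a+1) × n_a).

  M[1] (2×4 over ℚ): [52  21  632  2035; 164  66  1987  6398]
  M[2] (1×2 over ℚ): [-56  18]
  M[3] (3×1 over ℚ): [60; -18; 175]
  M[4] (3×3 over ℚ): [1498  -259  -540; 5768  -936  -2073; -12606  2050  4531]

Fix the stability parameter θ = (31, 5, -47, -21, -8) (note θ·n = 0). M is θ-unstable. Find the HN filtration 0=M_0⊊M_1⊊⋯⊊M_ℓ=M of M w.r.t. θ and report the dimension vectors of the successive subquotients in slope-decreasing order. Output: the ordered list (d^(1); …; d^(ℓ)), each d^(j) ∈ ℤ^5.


Via rank(M_{q-1}∘⋯∘M_p): M ≅ I[1,1]^2, I[1,2], I[1,5], I[4,5]^2.
μ_θ-semistable layers: μ^(1)=31; μ^(2)=18; μ^(3)=-8; μ^(4)=-21

((2, 0, 0, 0, 0); (1, 1, 0, 0, 0); (1, 1, 1, 1, 3); (0, 0, 0, 2, 0))


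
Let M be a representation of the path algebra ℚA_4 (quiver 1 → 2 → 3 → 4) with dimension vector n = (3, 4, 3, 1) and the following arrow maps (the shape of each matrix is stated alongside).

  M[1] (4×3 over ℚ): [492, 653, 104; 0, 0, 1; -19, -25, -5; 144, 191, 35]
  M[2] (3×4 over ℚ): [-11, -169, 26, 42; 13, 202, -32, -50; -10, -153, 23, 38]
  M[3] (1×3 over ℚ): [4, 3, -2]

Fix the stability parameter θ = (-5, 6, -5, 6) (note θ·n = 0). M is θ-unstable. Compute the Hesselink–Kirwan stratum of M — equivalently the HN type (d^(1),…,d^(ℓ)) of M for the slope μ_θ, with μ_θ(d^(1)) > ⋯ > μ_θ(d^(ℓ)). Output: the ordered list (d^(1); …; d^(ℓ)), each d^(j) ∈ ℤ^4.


Interval decomposition of M: I[1,3]^2, I[1,4], I[2,2].
HN type (ℓ=3): μ^(1)=6; μ^(2)=1/2; μ^(3)=-5

((0, 1, 0, 1); (0, 3, 3, 0); (3, 0, 0, 0))


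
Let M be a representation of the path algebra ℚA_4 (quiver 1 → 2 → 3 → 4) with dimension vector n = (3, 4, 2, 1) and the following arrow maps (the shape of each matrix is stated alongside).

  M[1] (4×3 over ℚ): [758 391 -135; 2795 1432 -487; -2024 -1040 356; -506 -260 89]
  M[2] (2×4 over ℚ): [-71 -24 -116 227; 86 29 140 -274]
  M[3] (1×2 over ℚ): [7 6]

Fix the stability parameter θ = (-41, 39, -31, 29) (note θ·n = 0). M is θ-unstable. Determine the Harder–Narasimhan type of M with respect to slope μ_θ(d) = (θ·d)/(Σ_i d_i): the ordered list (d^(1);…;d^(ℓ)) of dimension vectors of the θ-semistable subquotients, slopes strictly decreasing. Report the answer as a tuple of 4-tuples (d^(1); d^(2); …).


Barcode: M ≅ I[1,2], I[1,3], I[1,4], I[2,2]. HN layers by μ_θ (4 steps, strictly decreasing):
  μ^(1)=39; μ^(2)=29; μ^(3)=4; μ^(4)=-41

((0, 2, 0, 0); (0, 0, 0, 1); (0, 2, 2, 0); (3, 0, 0, 0))


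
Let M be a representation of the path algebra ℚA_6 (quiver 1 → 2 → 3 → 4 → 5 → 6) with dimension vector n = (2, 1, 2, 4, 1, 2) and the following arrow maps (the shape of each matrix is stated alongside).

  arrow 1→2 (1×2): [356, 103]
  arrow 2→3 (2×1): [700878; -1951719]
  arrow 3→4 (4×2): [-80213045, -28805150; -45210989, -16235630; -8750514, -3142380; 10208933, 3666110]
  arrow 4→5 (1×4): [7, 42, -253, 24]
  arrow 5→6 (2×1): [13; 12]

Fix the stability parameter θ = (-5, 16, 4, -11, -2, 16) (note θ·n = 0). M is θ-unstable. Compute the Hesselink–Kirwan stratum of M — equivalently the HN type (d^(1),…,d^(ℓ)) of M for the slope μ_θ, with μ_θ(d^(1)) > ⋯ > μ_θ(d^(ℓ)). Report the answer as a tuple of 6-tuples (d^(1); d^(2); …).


Barcode: M ≅ I[1,1], I[1,6], I[3,3], I[4,4]^3, I[6,6]. HN layers by μ_θ (5 steps, strictly decreasing):
  μ^(1)=16; μ^(2)=4; μ^(3)=7/4; μ^(4)=-5; μ^(5)=-11

((0, 0, 0, 0, 0, 2); (0, 0, 1, 0, 0, 0); (0, 1, 1, 1, 1, 0); (2, 0, 0, 0, 0, 0); (0, 0, 0, 3, 0, 0))


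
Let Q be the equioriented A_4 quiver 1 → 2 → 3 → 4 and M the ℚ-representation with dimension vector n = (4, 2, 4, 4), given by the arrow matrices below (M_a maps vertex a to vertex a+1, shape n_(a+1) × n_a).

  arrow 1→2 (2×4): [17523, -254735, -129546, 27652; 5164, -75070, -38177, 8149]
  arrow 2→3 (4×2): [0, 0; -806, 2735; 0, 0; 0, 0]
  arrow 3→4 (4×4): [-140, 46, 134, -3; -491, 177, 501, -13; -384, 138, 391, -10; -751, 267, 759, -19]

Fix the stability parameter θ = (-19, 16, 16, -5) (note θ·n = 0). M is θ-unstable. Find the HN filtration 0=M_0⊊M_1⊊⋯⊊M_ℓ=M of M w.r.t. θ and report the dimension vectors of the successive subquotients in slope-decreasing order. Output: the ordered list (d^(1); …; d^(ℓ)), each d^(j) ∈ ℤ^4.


Barcode: M ≅ I[1,1]^2, I[1,2], I[1,4], I[3,4]^3. HN layers by μ_θ (4 steps, strictly decreasing):
  μ^(1)=16; μ^(2)=9; μ^(3)=11/2; μ^(4)=-19

((0, 1, 0, 0); (0, 1, 1, 1); (0, 0, 3, 3); (4, 0, 0, 0))


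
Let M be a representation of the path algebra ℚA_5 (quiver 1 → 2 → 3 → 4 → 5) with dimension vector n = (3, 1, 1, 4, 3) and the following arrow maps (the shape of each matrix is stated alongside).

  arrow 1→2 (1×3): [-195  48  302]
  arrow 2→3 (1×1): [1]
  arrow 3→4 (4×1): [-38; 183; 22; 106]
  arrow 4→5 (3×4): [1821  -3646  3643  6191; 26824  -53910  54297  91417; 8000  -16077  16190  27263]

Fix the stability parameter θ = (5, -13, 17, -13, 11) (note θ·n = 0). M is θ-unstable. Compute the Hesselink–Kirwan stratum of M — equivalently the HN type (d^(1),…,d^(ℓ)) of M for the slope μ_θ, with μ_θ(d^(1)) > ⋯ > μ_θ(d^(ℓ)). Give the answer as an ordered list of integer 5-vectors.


Barcode: M ≅ I[1,1]^2, I[1,5], I[4,4], I[4,5]^2. HN layers by μ_θ (5 steps, strictly decreasing):
  μ^(1)=11; μ^(2)=5; μ^(3)=2; μ^(4)=-4; μ^(5)=-13

((0, 0, 0, 0, 3); (2, 0, 0, 0, 0); (0, 0, 1, 1, 0); (1, 1, 0, 0, 0); (0, 0, 0, 3, 0))


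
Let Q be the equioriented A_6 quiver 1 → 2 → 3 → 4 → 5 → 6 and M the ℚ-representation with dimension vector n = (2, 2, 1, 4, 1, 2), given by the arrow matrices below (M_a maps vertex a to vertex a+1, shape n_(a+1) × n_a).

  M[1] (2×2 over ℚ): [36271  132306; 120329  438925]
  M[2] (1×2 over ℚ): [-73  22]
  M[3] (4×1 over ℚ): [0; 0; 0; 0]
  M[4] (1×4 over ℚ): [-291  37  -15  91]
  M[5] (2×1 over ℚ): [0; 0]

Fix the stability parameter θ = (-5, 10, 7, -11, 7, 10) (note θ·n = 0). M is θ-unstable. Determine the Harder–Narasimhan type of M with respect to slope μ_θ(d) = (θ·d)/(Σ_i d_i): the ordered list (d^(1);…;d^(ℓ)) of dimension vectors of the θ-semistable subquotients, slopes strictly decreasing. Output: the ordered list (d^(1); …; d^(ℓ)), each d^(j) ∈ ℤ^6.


Via rank(M_{q-1}∘⋯∘M_p): M ≅ I[1,2], I[1,3], I[4,4]^3, I[4,5], I[6,6]^2.
μ_θ-semistable layers: μ^(1)=10; μ^(2)=17/2; μ^(3)=7; μ^(4)=-5; μ^(5)=-11

((0, 1, 0, 0, 0, 2); (0, 1, 1, 0, 0, 0); (0, 0, 0, 0, 1, 0); (2, 0, 0, 0, 0, 0); (0, 0, 0, 4, 0, 0))


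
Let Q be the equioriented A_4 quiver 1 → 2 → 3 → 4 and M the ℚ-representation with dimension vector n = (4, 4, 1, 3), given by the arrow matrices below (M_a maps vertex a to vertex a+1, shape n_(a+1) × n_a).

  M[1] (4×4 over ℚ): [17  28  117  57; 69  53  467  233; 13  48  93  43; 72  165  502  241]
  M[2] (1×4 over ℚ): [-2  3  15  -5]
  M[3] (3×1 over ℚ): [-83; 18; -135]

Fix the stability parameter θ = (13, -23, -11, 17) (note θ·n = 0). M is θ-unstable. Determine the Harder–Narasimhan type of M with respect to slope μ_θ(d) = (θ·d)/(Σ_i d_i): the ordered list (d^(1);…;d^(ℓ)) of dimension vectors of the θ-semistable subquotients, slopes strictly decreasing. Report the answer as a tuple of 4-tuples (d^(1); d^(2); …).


Via rank(M_{q-1}∘⋯∘M_p): M ≅ I[1,2]^3, I[1,4], I[4,4]^2.
μ_θ-semistable layers: μ^(1)=17; μ^(2)=-5; μ^(3)=-7

((0, 0, 0, 3); (3, 3, 0, 0); (1, 1, 1, 0))


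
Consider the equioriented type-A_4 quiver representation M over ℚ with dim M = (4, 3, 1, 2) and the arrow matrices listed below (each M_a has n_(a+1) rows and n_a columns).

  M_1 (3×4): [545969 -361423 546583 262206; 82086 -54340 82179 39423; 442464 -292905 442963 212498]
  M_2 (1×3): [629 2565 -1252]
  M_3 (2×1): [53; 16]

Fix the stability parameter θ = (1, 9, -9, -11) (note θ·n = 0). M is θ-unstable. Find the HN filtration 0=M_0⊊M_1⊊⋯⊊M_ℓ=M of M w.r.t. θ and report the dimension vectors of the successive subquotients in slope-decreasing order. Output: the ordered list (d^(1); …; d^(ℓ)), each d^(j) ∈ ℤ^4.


Via rank(M_{q-1}∘⋯∘M_p): M ≅ I[1,1], I[1,2]^2, I[1,4], I[4,4].
μ_θ-semistable layers: μ^(1)=9; μ^(2)=1; μ^(3)=-5/2; μ^(4)=-11

((0, 2, 0, 0); (3, 0, 0, 0); (1, 1, 1, 1); (0, 0, 0, 1))


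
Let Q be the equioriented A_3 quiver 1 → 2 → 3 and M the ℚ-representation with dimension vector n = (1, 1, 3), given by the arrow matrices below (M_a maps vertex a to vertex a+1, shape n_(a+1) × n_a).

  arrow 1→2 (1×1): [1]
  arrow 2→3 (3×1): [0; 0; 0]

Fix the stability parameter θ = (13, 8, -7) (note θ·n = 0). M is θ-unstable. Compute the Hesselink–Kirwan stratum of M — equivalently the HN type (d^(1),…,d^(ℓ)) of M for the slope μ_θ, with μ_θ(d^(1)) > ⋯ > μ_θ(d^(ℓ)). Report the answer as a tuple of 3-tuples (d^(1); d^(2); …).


Interval decomposition of M: I[1,2], I[3,3]^3.
HN type (ℓ=2): μ^(1)=21/2; μ^(2)=-7

((1, 1, 0); (0, 0, 3))


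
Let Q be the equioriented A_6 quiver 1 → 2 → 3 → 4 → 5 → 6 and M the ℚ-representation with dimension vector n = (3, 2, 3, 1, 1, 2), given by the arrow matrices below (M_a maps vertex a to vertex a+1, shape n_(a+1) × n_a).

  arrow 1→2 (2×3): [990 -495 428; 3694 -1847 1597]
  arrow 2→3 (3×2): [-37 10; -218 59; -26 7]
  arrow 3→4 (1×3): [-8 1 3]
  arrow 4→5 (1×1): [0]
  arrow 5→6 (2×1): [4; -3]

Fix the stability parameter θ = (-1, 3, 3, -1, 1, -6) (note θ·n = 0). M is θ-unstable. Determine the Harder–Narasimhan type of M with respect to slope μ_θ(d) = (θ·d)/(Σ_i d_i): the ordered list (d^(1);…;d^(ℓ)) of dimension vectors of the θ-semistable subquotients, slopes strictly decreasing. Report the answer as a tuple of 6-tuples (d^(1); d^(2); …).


Barcode: M ≅ I[1,1], I[1,3]^2, I[3,4], I[5,6], I[6,6]. HN layers by μ_θ (5 steps, strictly decreasing):
  μ^(1)=3; μ^(2)=1; μ^(3)=-1; μ^(4)=-5/2; μ^(5)=-6

((0, 2, 2, 0, 0, 0); (0, 0, 1, 1, 0, 0); (3, 0, 0, 0, 0, 0); (0, 0, 0, 0, 1, 1); (0, 0, 0, 0, 0, 1))


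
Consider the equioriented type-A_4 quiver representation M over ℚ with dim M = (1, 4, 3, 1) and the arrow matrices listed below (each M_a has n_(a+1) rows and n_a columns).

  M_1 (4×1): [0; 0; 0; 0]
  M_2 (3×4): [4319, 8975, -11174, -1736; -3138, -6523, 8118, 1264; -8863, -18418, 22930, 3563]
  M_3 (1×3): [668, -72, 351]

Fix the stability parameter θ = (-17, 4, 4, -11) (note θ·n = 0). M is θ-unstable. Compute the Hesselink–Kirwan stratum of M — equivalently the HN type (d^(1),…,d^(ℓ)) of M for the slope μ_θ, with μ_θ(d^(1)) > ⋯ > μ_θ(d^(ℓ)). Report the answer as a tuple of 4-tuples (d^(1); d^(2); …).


Interval decomposition of M: I[1,1], I[2,2], I[2,3]^2, I[2,4].
HN type (ℓ=3): μ^(1)=4; μ^(2)=-1; μ^(3)=-17

((0, 3, 2, 0); (0, 1, 1, 1); (1, 0, 0, 0))


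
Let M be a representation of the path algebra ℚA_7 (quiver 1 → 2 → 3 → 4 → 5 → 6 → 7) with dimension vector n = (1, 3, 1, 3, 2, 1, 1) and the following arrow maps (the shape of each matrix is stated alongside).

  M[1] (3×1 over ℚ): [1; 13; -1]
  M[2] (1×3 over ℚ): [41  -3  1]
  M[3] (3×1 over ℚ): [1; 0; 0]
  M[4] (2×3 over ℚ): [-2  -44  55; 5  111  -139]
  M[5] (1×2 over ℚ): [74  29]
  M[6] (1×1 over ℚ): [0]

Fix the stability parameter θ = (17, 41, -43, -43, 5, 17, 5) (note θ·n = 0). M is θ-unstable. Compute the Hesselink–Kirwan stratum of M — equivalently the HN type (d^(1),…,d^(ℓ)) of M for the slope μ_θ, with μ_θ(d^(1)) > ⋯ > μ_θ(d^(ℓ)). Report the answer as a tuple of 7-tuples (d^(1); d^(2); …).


Via rank(M_{q-1}∘⋯∘M_p): M ≅ I[1,6], I[2,2]^2, I[4,4], I[4,5], I[7,7].
μ_θ-semistable layers: μ^(1)=41; μ^(2)=17; μ^(3)=5; μ^(4)=-7; μ^(5)=-43

((0, 2, 0, 0, 0, 0, 0); (0, 0, 0, 0, 0, 1, 0); (0, 0, 0, 0, 2, 0, 1); (1, 1, 1, 1, 0, 0, 0); (0, 0, 0, 2, 0, 0, 0))


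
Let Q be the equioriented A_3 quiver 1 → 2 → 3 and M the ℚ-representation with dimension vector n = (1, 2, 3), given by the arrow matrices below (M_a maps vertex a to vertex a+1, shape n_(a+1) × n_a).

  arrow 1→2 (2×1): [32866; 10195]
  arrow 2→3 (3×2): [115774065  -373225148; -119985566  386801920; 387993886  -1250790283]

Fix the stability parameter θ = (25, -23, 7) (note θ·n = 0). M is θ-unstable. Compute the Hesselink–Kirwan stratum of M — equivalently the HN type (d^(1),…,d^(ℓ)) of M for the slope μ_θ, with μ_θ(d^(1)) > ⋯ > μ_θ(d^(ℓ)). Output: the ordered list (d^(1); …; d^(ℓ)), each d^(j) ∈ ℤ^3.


Via rank(M_{q-1}∘⋯∘M_p): M ≅ I[1,3], I[2,3], I[3,3].
μ_θ-semistable layers: μ^(1)=7; μ^(2)=1; μ^(3)=-23

((0, 0, 3); (1, 1, 0); (0, 1, 0))


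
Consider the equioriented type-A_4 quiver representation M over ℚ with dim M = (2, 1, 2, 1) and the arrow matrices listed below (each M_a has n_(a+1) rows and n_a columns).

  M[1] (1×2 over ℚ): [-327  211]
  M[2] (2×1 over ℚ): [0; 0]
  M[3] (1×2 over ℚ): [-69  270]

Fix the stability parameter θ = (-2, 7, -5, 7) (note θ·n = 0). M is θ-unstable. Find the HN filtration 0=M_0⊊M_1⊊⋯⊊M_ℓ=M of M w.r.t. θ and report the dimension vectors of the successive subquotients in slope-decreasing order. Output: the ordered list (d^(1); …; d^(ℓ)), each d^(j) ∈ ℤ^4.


Barcode: M ≅ I[1,1], I[1,2], I[3,3], I[3,4]. HN layers by μ_θ (3 steps, strictly decreasing):
  μ^(1)=7; μ^(2)=-2; μ^(3)=-5

((0, 1, 0, 1); (2, 0, 0, 0); (0, 0, 2, 0))


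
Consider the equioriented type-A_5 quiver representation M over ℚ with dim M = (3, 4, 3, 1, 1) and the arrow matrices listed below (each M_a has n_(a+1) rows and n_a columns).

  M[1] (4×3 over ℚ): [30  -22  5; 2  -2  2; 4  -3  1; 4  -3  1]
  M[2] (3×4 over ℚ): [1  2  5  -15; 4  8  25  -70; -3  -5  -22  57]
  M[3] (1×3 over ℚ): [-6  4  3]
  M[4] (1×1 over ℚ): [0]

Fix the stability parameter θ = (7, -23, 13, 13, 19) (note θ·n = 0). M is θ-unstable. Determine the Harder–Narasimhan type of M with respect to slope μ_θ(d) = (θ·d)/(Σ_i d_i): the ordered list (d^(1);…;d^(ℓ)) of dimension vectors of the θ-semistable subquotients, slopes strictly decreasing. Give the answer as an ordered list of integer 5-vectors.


Interval decomposition of M: I[1,3]^2, I[1,4], I[2,2], I[5,5].
HN type (ℓ=4): μ^(1)=19; μ^(2)=13; μ^(3)=-8; μ^(4)=-23

((0, 0, 0, 0, 1); (0, 0, 3, 1, 0); (3, 3, 0, 0, 0); (0, 1, 0, 0, 0))


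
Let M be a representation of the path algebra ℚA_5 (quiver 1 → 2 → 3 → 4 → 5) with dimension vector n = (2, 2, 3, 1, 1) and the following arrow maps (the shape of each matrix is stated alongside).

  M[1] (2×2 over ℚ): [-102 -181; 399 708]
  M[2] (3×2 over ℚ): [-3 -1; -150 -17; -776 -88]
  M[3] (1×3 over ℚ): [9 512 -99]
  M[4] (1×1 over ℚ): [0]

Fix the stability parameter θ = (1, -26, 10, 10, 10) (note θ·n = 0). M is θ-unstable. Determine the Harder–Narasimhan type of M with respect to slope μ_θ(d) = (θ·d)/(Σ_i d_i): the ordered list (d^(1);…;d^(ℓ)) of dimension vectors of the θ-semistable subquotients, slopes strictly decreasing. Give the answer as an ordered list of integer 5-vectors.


Via rank(M_{q-1}∘⋯∘M_p): M ≅ I[1,3], I[1,4], I[3,3], I[5,5].
μ_θ-semistable layers: μ^(1)=10; μ^(2)=-25/2

((0, 0, 3, 1, 1); (2, 2, 0, 0, 0))


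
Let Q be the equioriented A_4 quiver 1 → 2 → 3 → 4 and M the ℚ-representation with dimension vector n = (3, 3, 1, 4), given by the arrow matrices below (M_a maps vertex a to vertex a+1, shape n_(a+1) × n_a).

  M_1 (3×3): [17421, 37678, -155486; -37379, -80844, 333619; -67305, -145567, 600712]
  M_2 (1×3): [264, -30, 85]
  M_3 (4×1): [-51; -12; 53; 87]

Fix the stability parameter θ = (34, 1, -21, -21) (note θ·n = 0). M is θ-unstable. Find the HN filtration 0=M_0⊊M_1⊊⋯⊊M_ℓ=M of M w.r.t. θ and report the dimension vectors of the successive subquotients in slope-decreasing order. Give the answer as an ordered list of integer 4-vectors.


Barcode: M ≅ I[1,2]^2, I[1,4], I[4,4]^3. HN layers by μ_θ (3 steps, strictly decreasing):
  μ^(1)=35/2; μ^(2)=-7/4; μ^(3)=-21

((2, 2, 0, 0); (1, 1, 1, 1); (0, 0, 0, 3))


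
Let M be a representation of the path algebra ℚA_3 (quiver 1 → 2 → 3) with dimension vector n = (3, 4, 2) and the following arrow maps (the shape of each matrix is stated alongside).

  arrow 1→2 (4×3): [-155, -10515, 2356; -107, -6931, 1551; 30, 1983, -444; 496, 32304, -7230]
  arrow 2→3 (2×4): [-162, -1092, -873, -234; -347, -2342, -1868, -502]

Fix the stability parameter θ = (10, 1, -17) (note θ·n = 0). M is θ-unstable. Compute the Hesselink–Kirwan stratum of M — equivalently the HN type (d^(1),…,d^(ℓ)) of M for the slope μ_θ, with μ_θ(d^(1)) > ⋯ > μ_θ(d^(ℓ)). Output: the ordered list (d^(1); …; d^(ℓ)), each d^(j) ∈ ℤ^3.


Via rank(M_{q-1}∘⋯∘M_p): M ≅ I[1,2], I[1,3]^2, I[2,2].
μ_θ-semistable layers: μ^(1)=11/2; μ^(2)=1; μ^(3)=-2

((1, 1, 0); (0, 1, 0); (2, 2, 2))


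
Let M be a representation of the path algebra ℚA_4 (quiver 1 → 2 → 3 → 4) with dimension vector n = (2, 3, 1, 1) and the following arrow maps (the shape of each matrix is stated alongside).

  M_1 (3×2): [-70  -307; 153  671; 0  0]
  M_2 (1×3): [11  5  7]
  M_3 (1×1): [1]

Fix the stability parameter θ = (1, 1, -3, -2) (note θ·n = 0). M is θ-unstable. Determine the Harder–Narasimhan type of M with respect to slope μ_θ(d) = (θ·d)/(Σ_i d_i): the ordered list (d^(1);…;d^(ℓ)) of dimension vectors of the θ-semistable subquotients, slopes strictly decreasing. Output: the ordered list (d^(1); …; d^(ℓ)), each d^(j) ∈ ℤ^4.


Via rank(M_{q-1}∘⋯∘M_p): M ≅ I[1,2], I[1,4], I[2,2].
μ_θ-semistable layers: μ^(1)=1; μ^(2)=-3/4

((1, 2, 0, 0); (1, 1, 1, 1))


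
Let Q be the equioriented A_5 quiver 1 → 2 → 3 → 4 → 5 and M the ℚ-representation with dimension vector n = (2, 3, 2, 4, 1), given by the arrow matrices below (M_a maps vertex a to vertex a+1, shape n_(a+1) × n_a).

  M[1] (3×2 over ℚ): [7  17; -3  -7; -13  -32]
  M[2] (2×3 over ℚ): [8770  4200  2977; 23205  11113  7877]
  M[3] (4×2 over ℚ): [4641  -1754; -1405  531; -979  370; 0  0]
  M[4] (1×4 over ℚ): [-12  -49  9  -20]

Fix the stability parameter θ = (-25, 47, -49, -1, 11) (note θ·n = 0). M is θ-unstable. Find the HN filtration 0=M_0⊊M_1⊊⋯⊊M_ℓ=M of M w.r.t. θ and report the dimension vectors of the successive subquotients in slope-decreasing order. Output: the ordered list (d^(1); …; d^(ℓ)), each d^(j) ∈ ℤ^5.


Via rank(M_{q-1}∘⋯∘M_p): M ≅ I[1,2], I[1,5], I[2,4], I[4,4]^2.
μ_θ-semistable layers: μ^(1)=47; μ^(2)=11; μ^(3)=-1; μ^(4)=-25

((0, 1, 0, 0, 0); (0, 0, 0, 0, 1); (0, 2, 2, 4, 0); (2, 0, 0, 0, 0))


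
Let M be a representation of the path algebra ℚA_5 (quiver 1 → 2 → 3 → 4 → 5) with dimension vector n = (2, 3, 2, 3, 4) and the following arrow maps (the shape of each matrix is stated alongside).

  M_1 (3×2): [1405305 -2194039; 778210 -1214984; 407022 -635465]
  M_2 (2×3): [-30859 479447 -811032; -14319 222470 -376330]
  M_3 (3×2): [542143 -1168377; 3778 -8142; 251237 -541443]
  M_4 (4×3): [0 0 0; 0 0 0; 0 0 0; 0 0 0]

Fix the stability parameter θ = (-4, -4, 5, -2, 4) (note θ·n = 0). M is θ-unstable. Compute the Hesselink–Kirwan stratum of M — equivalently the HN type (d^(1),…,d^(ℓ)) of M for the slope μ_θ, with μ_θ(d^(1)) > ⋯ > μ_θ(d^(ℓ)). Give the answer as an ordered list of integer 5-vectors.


Via rank(M_{q-1}∘⋯∘M_p): M ≅ I[1,3], I[1,4], I[2,2], I[4,4]^2, I[5,5]^4.
μ_θ-semistable layers: μ^(1)=5; μ^(2)=4; μ^(3)=3/2; μ^(4)=-2; μ^(5)=-4

((0, 0, 1, 0, 0); (0, 0, 0, 0, 4); (0, 0, 1, 1, 0); (0, 0, 0, 2, 0); (2, 3, 0, 0, 0))


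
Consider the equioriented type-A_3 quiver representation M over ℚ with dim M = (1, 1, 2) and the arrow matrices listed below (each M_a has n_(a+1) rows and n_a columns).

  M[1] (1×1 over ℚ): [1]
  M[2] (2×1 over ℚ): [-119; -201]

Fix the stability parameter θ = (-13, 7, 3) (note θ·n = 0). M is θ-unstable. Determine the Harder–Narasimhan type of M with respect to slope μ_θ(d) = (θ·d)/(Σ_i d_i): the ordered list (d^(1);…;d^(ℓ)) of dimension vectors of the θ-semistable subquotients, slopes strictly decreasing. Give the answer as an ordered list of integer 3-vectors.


Via rank(M_{q-1}∘⋯∘M_p): M ≅ I[1,3], I[3,3].
μ_θ-semistable layers: μ^(1)=5; μ^(2)=3; μ^(3)=-13

((0, 1, 1); (0, 0, 1); (1, 0, 0))


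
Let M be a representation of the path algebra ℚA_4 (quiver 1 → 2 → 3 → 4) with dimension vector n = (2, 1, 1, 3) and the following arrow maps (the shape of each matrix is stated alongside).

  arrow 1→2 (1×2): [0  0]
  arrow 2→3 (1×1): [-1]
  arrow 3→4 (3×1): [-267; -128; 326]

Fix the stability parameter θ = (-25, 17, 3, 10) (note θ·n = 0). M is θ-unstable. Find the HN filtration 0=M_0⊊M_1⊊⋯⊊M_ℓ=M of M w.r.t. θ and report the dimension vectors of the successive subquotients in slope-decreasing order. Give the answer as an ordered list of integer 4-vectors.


Barcode: M ≅ I[1,1]^2, I[2,4], I[4,4]^2. HN layers by μ_θ (2 steps, strictly decreasing):
  μ^(1)=10; μ^(2)=-25

((0, 1, 1, 3); (2, 0, 0, 0))


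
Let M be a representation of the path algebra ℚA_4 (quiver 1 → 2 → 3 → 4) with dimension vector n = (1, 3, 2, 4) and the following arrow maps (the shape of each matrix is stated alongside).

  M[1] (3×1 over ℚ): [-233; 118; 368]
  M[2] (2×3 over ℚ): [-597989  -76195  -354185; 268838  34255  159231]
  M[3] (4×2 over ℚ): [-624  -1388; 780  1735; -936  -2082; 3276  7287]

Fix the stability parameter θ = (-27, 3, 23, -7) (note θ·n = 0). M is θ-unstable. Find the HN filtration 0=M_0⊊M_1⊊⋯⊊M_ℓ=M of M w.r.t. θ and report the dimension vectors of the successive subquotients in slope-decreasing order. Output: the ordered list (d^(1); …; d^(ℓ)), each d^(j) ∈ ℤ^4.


Via rank(M_{q-1}∘⋯∘M_p): M ≅ I[1,3], I[2,2], I[2,4], I[4,4]^3.
μ_θ-semistable layers: μ^(1)=23; μ^(2)=8; μ^(3)=3; μ^(4)=-7; μ^(5)=-27

((0, 0, 1, 0); (0, 0, 1, 1); (0, 3, 0, 0); (0, 0, 0, 3); (1, 0, 0, 0))


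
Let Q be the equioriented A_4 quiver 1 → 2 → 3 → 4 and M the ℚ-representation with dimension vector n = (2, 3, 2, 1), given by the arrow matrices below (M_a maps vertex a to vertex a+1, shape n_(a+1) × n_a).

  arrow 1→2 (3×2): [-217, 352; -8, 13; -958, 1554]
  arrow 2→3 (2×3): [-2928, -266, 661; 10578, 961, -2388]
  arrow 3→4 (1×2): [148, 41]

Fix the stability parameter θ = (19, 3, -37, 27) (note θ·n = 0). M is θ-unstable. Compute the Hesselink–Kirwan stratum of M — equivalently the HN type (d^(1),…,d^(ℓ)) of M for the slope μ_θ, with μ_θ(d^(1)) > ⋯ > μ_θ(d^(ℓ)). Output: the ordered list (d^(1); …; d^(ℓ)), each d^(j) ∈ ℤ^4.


Via rank(M_{q-1}∘⋯∘M_p): M ≅ I[1,3], I[1,4], I[2,2].
μ_θ-semistable layers: μ^(1)=27; μ^(2)=3; μ^(3)=-5

((0, 0, 0, 1); (0, 1, 0, 0); (2, 2, 2, 0))


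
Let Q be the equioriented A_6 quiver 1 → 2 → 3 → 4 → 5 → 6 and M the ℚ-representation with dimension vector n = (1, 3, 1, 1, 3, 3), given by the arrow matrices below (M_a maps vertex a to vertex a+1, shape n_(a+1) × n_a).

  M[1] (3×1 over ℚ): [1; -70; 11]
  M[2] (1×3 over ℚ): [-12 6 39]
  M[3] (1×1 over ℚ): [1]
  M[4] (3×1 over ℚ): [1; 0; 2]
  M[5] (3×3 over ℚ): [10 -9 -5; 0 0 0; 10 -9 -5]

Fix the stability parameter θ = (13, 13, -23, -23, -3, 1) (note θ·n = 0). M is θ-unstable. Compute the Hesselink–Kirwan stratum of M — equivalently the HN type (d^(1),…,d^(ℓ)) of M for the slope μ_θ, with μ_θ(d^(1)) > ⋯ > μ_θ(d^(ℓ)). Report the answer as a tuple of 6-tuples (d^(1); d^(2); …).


Barcode: M ≅ I[1,5], I[2,2]^2, I[5,5], I[5,6], I[6,6]^2. HN layers by μ_θ (4 steps, strictly decreasing):
  μ^(1)=13; μ^(2)=1; μ^(3)=-3; μ^(4)=-5

((0, 2, 0, 0, 0, 0); (0, 0, 0, 0, 0, 3); (0, 0, 0, 0, 3, 0); (1, 1, 1, 1, 0, 0))


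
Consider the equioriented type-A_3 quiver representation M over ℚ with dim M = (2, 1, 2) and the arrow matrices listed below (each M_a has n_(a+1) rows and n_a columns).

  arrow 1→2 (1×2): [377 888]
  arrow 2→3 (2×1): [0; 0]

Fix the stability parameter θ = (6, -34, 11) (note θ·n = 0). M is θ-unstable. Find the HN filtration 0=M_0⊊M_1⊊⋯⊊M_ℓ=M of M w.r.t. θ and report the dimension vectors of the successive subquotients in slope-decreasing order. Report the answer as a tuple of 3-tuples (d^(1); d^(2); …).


Barcode: M ≅ I[1,1], I[1,2], I[3,3]^2. HN layers by μ_θ (3 steps, strictly decreasing):
  μ^(1)=11; μ^(2)=6; μ^(3)=-14

((0, 0, 2); (1, 0, 0); (1, 1, 0))


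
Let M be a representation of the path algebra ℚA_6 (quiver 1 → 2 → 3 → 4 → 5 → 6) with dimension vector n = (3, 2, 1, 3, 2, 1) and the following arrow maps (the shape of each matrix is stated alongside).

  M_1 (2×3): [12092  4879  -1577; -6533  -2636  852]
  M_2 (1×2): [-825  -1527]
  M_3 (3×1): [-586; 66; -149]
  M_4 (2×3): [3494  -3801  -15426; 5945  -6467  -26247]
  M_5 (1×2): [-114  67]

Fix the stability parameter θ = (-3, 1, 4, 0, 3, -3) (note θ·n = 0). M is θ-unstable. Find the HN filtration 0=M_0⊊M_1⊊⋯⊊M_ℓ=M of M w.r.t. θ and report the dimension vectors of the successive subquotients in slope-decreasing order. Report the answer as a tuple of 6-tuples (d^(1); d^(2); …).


Interval decomposition of M: I[1,1], I[1,2], I[1,6], I[4,4], I[4,5].
HN type (ℓ=4): μ^(1)=3; μ^(2)=1; μ^(3)=0; μ^(4)=-3

((0, 0, 0, 0, 1, 0); (0, 2, 1, 1, 1, 1); (0, 0, 0, 2, 0, 0); (3, 0, 0, 0, 0, 0))


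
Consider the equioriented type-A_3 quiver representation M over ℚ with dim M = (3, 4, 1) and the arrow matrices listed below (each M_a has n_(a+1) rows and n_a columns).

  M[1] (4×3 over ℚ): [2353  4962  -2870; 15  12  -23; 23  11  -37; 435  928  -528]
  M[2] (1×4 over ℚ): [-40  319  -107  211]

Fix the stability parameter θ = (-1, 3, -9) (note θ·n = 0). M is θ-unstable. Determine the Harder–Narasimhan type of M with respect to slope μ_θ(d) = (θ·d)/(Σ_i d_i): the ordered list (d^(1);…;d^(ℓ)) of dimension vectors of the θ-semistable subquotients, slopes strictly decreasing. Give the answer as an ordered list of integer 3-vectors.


Via rank(M_{q-1}∘⋯∘M_p): M ≅ I[1,2]^2, I[1,3], I[2,2].
μ_θ-semistable layers: μ^(1)=3; μ^(2)=-1; μ^(3)=-7/3

((0, 3, 0); (2, 0, 0); (1, 1, 1))


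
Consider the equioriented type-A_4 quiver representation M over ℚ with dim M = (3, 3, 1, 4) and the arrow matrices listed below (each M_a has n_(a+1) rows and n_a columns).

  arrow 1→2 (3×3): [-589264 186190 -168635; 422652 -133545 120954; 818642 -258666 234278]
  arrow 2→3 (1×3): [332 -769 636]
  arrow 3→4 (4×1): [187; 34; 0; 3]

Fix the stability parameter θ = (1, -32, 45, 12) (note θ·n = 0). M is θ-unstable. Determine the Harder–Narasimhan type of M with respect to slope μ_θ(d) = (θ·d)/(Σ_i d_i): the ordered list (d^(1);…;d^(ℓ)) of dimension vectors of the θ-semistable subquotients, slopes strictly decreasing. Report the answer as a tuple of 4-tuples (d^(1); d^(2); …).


Via rank(M_{q-1}∘⋯∘M_p): M ≅ I[1,2]^2, I[1,4], I[4,4]^3.
μ_θ-semistable layers: μ^(1)=57/2; μ^(2)=12; μ^(3)=-31/2

((0, 0, 1, 1); (0, 0, 0, 3); (3, 3, 0, 0))


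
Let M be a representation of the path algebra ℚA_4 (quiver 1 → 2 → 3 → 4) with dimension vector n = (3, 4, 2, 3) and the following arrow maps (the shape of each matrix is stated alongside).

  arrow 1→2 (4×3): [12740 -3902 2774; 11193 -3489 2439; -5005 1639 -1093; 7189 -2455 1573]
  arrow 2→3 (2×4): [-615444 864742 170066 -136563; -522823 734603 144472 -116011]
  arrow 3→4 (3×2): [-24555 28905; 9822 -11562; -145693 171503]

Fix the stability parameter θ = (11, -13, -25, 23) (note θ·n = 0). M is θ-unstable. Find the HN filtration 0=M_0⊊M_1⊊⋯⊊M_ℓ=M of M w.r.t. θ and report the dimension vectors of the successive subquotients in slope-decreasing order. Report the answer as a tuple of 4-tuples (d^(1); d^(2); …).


Barcode: M ≅ I[1,1], I[1,3], I[1,4], I[2,2]^2, I[4,4]^2. HN layers by μ_θ (4 steps, strictly decreasing):
  μ^(1)=23; μ^(2)=11; μ^(3)=-9; μ^(4)=-13

((0, 0, 0, 3); (1, 0, 0, 0); (2, 2, 2, 0); (0, 2, 0, 0))


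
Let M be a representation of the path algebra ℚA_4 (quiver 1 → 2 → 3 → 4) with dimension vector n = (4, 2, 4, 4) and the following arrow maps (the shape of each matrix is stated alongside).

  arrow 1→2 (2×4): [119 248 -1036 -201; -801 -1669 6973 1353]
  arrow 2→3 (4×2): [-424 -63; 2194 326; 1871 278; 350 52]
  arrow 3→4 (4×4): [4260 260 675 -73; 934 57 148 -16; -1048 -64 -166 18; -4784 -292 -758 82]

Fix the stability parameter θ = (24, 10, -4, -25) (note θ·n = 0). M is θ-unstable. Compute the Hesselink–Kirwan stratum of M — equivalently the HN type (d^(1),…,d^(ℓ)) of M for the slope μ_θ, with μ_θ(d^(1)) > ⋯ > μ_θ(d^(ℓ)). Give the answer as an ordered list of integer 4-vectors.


Via rank(M_{q-1}∘⋯∘M_p): M ≅ I[1,1]^2, I[1,3], I[1,4], I[3,3], I[3,4], I[4,4]^2.
μ_θ-semistable layers: μ^(1)=24; μ^(2)=10; μ^(3)=5/4; μ^(4)=-4; μ^(5)=-29/2; μ^(6)=-25

((2, 0, 0, 0); (1, 1, 1, 0); (1, 1, 1, 1); (0, 0, 1, 0); (0, 0, 1, 1); (0, 0, 0, 2))


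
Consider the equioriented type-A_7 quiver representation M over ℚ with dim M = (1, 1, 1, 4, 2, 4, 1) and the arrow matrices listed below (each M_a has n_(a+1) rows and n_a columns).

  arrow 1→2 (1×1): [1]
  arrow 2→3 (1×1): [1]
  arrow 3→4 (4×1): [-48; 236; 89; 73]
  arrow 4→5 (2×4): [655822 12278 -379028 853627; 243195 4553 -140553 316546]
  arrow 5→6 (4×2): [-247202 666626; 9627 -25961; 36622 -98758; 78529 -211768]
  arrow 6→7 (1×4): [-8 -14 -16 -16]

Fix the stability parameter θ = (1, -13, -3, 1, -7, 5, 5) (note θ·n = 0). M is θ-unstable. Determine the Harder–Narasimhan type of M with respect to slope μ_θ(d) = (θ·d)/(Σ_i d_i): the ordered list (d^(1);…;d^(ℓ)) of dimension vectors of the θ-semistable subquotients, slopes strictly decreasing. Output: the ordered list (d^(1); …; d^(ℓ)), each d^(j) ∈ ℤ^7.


Barcode: M ≅ I[1,6], I[4,4]^2, I[4,7], I[6,6]^2. HN layers by μ_θ (4 steps, strictly decreasing):
  μ^(1)=5; μ^(2)=1; μ^(3)=-3; μ^(4)=-6

((0, 0, 0, 0, 0, 4, 1); (0, 0, 0, 2, 0, 0, 0); (0, 0, 1, 2, 2, 0, 0); (1, 1, 0, 0, 0, 0, 0))


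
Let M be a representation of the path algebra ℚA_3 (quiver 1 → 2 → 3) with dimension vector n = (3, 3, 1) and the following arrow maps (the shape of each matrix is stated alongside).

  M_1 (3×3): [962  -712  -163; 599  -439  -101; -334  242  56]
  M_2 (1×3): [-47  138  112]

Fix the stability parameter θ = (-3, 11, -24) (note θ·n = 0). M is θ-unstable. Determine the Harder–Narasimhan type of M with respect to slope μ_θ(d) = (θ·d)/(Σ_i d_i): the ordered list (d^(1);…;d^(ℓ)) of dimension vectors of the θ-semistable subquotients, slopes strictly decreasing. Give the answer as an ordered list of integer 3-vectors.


Via rank(M_{q-1}∘⋯∘M_p): M ≅ I[1,1], I[1,2], I[1,3], I[2,2].
μ_θ-semistable layers: μ^(1)=11; μ^(2)=-3; μ^(3)=-16/3

((0, 2, 0); (2, 0, 0); (1, 1, 1))


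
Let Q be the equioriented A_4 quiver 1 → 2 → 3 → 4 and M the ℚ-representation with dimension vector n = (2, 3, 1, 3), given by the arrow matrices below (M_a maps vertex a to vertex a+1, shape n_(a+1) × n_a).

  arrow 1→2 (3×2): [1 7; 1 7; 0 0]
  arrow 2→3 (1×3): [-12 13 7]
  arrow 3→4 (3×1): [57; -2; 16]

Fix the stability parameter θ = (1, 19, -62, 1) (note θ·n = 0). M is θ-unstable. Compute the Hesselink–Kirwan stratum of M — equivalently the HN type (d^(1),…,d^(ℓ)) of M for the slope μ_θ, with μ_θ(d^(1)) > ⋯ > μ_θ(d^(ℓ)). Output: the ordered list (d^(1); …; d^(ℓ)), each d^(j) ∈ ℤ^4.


Barcode: M ≅ I[1,1], I[1,4], I[2,2]^2, I[4,4]^2. HN layers by μ_θ (3 steps, strictly decreasing):
  μ^(1)=19; μ^(2)=1; μ^(3)=-14

((0, 2, 0, 0); (1, 0, 0, 3); (1, 1, 1, 0))


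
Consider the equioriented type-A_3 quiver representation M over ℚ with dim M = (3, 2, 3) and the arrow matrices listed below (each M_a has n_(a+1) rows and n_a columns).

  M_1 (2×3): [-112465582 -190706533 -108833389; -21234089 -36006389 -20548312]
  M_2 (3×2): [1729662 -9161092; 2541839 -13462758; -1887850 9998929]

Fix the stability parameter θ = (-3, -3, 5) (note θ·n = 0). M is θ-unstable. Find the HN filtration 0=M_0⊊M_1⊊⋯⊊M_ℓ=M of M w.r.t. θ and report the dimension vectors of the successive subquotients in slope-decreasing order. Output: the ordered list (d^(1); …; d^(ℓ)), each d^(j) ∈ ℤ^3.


Barcode: M ≅ I[1,1], I[1,3]^2, I[3,3]. HN layers by μ_θ (2 steps, strictly decreasing):
  μ^(1)=5; μ^(2)=-3

((0, 0, 3); (3, 2, 0))


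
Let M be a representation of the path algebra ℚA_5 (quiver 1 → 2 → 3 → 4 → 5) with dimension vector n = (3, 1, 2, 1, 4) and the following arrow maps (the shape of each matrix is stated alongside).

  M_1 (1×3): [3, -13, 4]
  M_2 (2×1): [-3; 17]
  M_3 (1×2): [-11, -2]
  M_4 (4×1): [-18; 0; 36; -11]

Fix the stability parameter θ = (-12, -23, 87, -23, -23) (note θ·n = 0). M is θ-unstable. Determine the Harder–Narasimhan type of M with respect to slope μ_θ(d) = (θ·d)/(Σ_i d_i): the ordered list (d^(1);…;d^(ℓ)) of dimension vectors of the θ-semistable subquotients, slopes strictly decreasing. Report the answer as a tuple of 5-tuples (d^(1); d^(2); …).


Barcode: M ≅ I[1,1]^2, I[1,5], I[3,3], I[5,5]^3. HN layers by μ_θ (5 steps, strictly decreasing):
  μ^(1)=87; μ^(2)=41/3; μ^(3)=-12; μ^(4)=-35/2; μ^(5)=-23

((0, 0, 1, 0, 0); (0, 0, 1, 1, 1); (2, 0, 0, 0, 0); (1, 1, 0, 0, 0); (0, 0, 0, 0, 3))


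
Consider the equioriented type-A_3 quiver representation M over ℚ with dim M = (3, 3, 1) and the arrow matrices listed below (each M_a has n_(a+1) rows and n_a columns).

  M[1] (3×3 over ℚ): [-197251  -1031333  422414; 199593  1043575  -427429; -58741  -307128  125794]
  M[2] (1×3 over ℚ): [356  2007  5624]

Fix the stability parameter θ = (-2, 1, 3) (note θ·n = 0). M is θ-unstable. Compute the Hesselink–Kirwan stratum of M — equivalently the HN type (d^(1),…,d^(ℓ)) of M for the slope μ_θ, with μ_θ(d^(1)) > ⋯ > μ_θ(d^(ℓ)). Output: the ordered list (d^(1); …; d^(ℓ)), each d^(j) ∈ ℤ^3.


Via rank(M_{q-1}∘⋯∘M_p): M ≅ I[1,2]^2, I[1,3].
μ_θ-semistable layers: μ^(1)=3; μ^(2)=1; μ^(3)=-2

((0, 0, 1); (0, 3, 0); (3, 0, 0))


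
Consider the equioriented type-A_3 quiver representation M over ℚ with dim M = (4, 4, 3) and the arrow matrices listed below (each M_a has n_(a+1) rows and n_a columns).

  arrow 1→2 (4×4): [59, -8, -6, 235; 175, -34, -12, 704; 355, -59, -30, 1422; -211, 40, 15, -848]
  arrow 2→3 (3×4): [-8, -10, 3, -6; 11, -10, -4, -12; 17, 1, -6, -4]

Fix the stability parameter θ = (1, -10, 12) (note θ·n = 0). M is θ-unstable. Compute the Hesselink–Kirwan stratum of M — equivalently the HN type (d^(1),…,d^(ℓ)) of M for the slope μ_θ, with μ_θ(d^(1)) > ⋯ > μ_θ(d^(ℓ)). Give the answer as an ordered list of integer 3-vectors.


Via rank(M_{q-1}∘⋯∘M_p): M ≅ I[1,2], I[1,3]^3.
μ_θ-semistable layers: μ^(1)=12; μ^(2)=-9/2

((0, 0, 3); (4, 4, 0))


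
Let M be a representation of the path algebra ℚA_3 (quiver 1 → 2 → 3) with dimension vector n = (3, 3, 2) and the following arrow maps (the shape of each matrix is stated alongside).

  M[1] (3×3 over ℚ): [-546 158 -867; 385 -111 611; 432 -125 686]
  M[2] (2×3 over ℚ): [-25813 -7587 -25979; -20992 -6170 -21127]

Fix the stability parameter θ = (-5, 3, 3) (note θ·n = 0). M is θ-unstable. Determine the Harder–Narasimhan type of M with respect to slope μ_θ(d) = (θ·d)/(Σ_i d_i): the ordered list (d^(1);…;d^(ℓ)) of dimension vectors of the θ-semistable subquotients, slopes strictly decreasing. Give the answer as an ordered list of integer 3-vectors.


Via rank(M_{q-1}∘⋯∘M_p): M ≅ I[1,2], I[1,3]^2.
μ_θ-semistable layers: μ^(1)=3; μ^(2)=-5

((0, 3, 2); (3, 0, 0))


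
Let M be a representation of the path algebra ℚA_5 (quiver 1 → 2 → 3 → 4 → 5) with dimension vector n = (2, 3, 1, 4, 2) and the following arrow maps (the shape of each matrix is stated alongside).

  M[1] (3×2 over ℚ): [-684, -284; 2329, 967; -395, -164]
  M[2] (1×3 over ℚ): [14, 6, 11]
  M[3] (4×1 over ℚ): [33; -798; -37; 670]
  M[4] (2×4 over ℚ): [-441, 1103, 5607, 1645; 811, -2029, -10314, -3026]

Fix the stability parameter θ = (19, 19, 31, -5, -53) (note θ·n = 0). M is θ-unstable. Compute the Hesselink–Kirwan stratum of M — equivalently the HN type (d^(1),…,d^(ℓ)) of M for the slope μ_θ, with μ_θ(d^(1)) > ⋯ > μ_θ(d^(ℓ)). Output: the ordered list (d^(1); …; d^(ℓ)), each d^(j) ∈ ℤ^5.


Interval decomposition of M: I[1,2], I[1,5], I[2,2], I[4,4]^2, I[4,5].
HN type (ℓ=4): μ^(1)=19; μ^(2)=11/5; μ^(3)=-5; μ^(4)=-29

((1, 2, 0, 0, 0); (1, 1, 1, 1, 1); (0, 0, 0, 2, 0); (0, 0, 0, 1, 1))


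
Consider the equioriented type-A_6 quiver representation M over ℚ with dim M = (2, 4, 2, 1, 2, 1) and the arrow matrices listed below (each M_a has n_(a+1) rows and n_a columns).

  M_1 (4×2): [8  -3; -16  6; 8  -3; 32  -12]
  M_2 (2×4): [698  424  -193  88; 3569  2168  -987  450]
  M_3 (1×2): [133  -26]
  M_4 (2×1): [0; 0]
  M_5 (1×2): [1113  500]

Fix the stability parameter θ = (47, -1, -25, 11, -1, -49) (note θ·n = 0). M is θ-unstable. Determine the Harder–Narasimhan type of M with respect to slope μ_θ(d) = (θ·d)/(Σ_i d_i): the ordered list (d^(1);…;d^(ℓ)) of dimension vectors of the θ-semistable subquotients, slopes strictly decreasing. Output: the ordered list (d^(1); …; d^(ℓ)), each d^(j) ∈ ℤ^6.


Barcode: M ≅ I[1,1], I[1,4], I[2,2]^2, I[2,3], I[5,5], I[5,6]. HN layers by μ_θ (6 steps, strictly decreasing):
  μ^(1)=47; μ^(2)=11; μ^(3)=7; μ^(4)=-1; μ^(5)=-13; μ^(6)=-25

((1, 0, 0, 0, 0, 0); (0, 0, 0, 1, 0, 0); (1, 1, 1, 0, 0, 0); (0, 2, 0, 0, 1, 0); (0, 1, 1, 0, 0, 0); (0, 0, 0, 0, 1, 1))
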